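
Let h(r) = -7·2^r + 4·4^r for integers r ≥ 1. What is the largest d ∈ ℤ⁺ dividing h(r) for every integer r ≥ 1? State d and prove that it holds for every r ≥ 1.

Computing the first values: h(1) = 2 and h(2) = 36; gcd(2, 36) = 2, so d ≤ 2.
We prove 2 | -7·2^r + 4·4^r for all r ≥ 1 by induction on r.
Base step (r = 1): h(1) = 2 = 2·(1), so 2 | h(1).
Suppose the result is true for r = k, i.e. 2 | h(k). Then
h(k+1) − 4·h(k) = (-7·2^(k+1) + 4·4^(k+1)) − 4·(-7·2^k + 4·4^k) = (-7)·2^k·(2 − 4) = (14)·2^k. Since 2 | h(k) by the inductive hypothesis, 2 | 4·h(k); and 2 | 14 since 14 = 2·7. Therefore 2 | h(k+1).
By the principle of mathematical induction, the result holds for all r ≥ 1.
Therefore the largest such d is 2.

d = 2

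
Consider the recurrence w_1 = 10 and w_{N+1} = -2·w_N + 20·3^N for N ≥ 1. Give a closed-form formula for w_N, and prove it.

w_N = (-2)^N + 4·3^N

Computing the first terms: w_1 = 10, w_2 = 40, w_3 = 100. This suggests w_N = (-2)^N + 4·3^N.
When N = 1: the formula gives 10 = 10 = w_1.
Inductive step: assume the claim holds for N = i, so w_i = (-2)^i + 4·3^i.
Then w_{i+1} = -2·w_i + 20·3^i = -2·((-2)^i + 4·3^i) + 20·3^i = (-2)^(i + 1) + 4·3^(i + 1),
which is the claimed formula at N = i+1.
By induction, the statement is established for all N ≥ 1.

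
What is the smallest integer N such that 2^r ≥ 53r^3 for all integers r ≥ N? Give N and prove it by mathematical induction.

N = 19

At r = 18: 262144 < 309096, so the inequality fails and N ≥ 19. We prove 2^r ≥ 53r^3 for all r ≥ 19.
For the base case r = 19: 2^r = 524288 and 53r^3 = 363527, so 524288 ≥ 363527.
Inductive step: assume the claim holds for r = j, so 2^j ≥ 53j^3.
Then 2^(j + 1) = 2·(2^j) ≥ 2·(53j^3).
Also, for j ≥ 19 we have 2·(53j^3) ≥ 53(j+1)^3, since 2 ≥ (1 + 1/j)^3 for all j ≥ 19.
Combining, 2^(j + 1) ≥ 53(j+1)^3.
Hence, by induction on r, the claim holds for every r ≥ 19.
Hence the smallest such N is 19.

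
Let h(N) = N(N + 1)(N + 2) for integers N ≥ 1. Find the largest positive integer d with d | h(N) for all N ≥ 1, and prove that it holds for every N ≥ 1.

Computing the first values: h(1) = 6 and h(2) = 24; gcd(6, 24) = 6, so d ≤ 6.
We prove 6 | N(N + 1)(N + 2) for all N ≥ 1 by induction on N.
Base step (N = 1): h(1) = 6 = 6·(1), so 6 | h(1).
Suppose the result is true for N = j, i.e. 6 | h(j). Then
h(j+1) − h(j) = (j+1)·(j+2)·(j+3) − j·(j+1)·(j+2) = (j+1)·(j+2)·[(j+3) − j] = 3·(j+1)·(j+2). The product of 2 consecutive integers is divisible by (2)! = 2, so h(j+1) − h(j) is divisible by 3·2 = 6. By the inductive hypothesis 6 | h(j), hence 6 | h(j+1).
Hence, by induction on N, the claim holds for every N ≥ 1.
Therefore the largest such d is 6.

d = 6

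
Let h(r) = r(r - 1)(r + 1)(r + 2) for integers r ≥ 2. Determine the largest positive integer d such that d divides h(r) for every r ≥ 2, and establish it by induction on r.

d = 24

Computing the first values: h(2) = 24 and h(3) = 120; gcd(24, 120) = 24, so d ≤ 24.
We prove 24 | r(r - 1)(r + 1)(r + 2) for all r ≥ 2 by induction on r.
Base case (r = 2): h(2) = 24 = 24·(1), so 24 | h(2).
Inductive step: suppose the statement holds for some p ≥ 2, i.e. 24 | h(p). Then
h(p+1) − h(p) = p·(p+1)·(p+2)·(p+3) − (p-1)·p·(p+1)·(p+2) = p·(p+1)·(p+2)·[(p+3) − (p-1)] = 4·p·(p+1)·(p+2). The product of 3 consecutive integers is divisible by (3)! = 6, so h(p+1) − h(p) is divisible by 4·6 = 24. By the inductive hypothesis 24 | h(p), hence 24 | h(p+1).
Hence, by induction on r, the claim holds for every r ≥ 2.
Therefore the largest such d is 24.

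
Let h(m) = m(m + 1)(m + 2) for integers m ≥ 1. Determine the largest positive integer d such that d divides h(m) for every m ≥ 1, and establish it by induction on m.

Computing the first values: h(1) = 6 and h(2) = 24; gcd(6, 24) = 6, so d ≤ 6.
We prove 6 | m(m + 1)(m + 2) for all m ≥ 1 by induction on m.
For the base case m = 1: h(1) = 6 = 6·(1), so 6 | h(1).
For the inductive step, assume it holds for an arbitrary i ≥ 1, i.e. 6 | h(i). Then
h(i+1) − h(i) = (i+1)·(i+2)·(i+3) − i·(i+1)·(i+2) = (i+1)·(i+2)·[(i+3) − i] = 3·(i+1)·(i+2). The product of 2 consecutive integers is divisible by (2)! = 2, so h(i+1) − h(i) is divisible by 3·2 = 6. By the inductive hypothesis 6 | h(i), hence 6 | h(i+1).
Hence, by induction on m, the claim holds for every m ≥ 1.
Therefore the largest such d is 6.

d = 6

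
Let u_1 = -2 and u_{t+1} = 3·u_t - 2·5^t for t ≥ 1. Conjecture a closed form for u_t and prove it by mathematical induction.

Computing the first terms: u_1 = -2, u_2 = -16, u_3 = -98. This suggests u_t = 3^t - 5^t.
For the base case t = 1: the formula gives -2 = -2 = u_1.
Suppose the result is true for t = m, so u_m = 3^m - 5^m.
Then u_{m+1} = 3·u_m - 2·5^m = 3·(3^m - 5^m) - 2·5^m = 3^(m + 1) - 5^(m + 1),
which is the claimed formula at t = m+1.
Hence, by induction on t, the claim holds for every t ≥ 1.

u_t = 3^t - 5^t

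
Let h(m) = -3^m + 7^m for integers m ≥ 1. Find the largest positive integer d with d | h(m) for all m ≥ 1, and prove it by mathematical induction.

Computing the first values: h(1) = 4 and h(2) = 40; gcd(4, 40) = 4, so d ≤ 4.
We prove 4 | -3^m + 7^m for all m ≥ 1 by induction on m.
Base step (m = 1): h(1) = 4 = 4·(1), so 4 | h(1).
For the inductive step, assume it holds for an arbitrary j ≥ 1, i.e. 4 | h(j). Then
7^{j+1} − 3^{j+1} = 7·7^j − 3·3^j = 7·(7^j − 3^j) + (4)·3^j. The first term is divisible by 4 by the inductive hypothesis, and the second term (4)·3^j is divisible by 4 since 4 | 4. Hence 4 | h(j+1).
By induction, the statement is established for all m ≥ 1.
Therefore the largest such d is 4.

d = 4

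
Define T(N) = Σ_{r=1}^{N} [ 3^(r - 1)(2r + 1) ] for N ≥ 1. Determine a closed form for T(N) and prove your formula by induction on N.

T(N) = 3^N·N

We claim T(N) = 3^N·N for all N ≥ 1.
Base case (N = 1): T(1) = 3, and the closed form gives 3. They agree.
Inductive step: suppose the statement holds for some r ≥ 1, so T(r) = 3^r·r.
Then T(r+1) = T(r) + (3^r(2r + 3)) = (3^r·r) + (3^r(2r + 3)).
Simplifying, T(r+1) = 3^(r + 1)(r + 1) = 3^(r+1)·(r+1),
which is the closed form with N = r+1.
By the principle of mathematical induction, the result holds for all N ≥ 1.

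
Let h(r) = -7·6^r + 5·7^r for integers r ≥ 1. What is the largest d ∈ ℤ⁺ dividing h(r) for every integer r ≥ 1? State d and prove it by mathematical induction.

d = 7

Computing the first values: h(1) = -7 and h(2) = -7; gcd(-7, -7) = 7, so d ≤ 7.
We prove 7 | -7·6^r + 5·7^r for all r ≥ 1 by induction on r.
Base step (r = 1): h(1) = -7 = 7·(-1), so 7 | h(1).
Inductive step: assume the claim holds for r = p, i.e. 7 | h(p). Then
h(p+1) − 7·h(p) = (-7·6^(p+1) + 5·7^(p+1)) − 7·(-7·6^p + 5·7^p) = (-7)·6^p·(6 − 7) = (7)·6^p. Since 7 | h(p) by the inductive hypothesis, 7 | 7·h(p); and 7 | 7 since 7 = 7·1. Therefore 7 | h(p+1).
By the principle of mathematical induction, the result holds for all r ≥ 1.
Therefore the largest such d is 7.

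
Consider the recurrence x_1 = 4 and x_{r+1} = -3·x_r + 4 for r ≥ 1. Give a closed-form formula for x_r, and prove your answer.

Computing the first terms: x_1 = 4, x_2 = -8, x_3 = 28. This suggests x_r = -(-3)^r + 1.
When r = 1: the formula gives 4 = 4 = x_1.
Inductive step: assume the claim holds for r = j, so x_j = -(-3)^j + 1.
Then x_{j+1} = -3·x_j + 4 = -3·(-(-3)^j + 1) + 4 = -(-3)^(j + 1) + 1,
which is the claimed formula at r = j+1.
This completes the induction.

x_r = -(-3)^r + 1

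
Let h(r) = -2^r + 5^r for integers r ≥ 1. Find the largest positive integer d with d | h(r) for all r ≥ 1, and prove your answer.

d = 3

Computing the first values: h(1) = 3 and h(2) = 21; gcd(3, 21) = 3, so d ≤ 3.
We prove 3 | -2^r + 5^r for all r ≥ 1 by induction on r.
Base case (r = 1): h(1) = 3 = 3·(1), so 3 | h(1).
Suppose the result is true for r = k, i.e. 3 | h(k). Then
5^{k+1} − 2^{k+1} = 5·5^k − 2·2^k = 5·(5^k − 2^k) + (3)·2^k. The first term is divisible by 3 by the inductive hypothesis, and the second term (3)·2^k is divisible by 3 since 3 | 3. Hence 3 | h(k+1).
By induction, the statement is established for all r ≥ 1.
Therefore the largest such d is 3.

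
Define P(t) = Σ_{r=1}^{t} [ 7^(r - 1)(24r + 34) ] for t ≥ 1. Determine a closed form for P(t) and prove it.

P(t) = 7^t(4t + 5) - 5

We claim P(t) = 7^t(4t + 5) - 5 for all t ≥ 1.
When t = 1: P(1) = 58, and the closed form gives 58. They agree.
Suppose the result is true for t = r, so P(r) = 7^r(4r + 5) - 5.
Then P(r+1) = P(r) + (7^r(24r + 58)) = (7^r(4r + 5) - 5) + (7^r(24r + 58)).
Simplifying, P(r+1) = 28·7^r·r + 63·7^r - 5 = 7^(r+1)(4(r+1) + 5) - 5,
which is the closed form with t = r+1.
Hence, by induction on t, the claim holds for every t ≥ 1.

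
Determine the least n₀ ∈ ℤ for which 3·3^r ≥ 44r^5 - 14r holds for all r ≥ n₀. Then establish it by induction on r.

At r = 14: 14348907 < 23664060, so the inequality fails and n₀ ≥ 15. We prove 3·3^r ≥ 44r^5 - 14r for all r ≥ 15.
Base step (r = 15): 3·3^r = 43046721 and 44r^5 - 14r = 33412290, so 43046721 ≥ 33412290.
For the inductive step, assume it holds for an arbitrary m ≥ 15, so 3·3^m ≥ 44m^5 - 14m.
Then 3·3^(m + 1) = 3·(3·3^m) ≥ 3·(44m^5 - 14m).
Also, for m ≥ 15 we have 3·(44m^5 - 14m) ≥ 44(m+1)^5 - 14(m+1), since 3·(44m^5 - 14m) − (44(m+1)^5 - 14(m+1)) = 88m^5 - 220m^4 - 440m^3 - 440m^2 - 248m - 30, which is nonnegative for all m ≥ 15.
Combining, 3·3^(m + 1) ≥ 44(m+1)^5 - 14(m+1).
This completes the induction.
Hence the smallest such n₀ is 15.

n₀ = 15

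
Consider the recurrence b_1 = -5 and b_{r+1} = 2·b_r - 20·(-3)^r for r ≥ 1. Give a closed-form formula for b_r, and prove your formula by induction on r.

Computing the first terms: b_1 = -5, b_2 = 50, b_3 = -80. This suggests b_r = 4(-3)^r + 7·2^(r - 1).
For the base case r = 1: the formula gives -5 = -5 = b_1.
For the inductive step, assume it holds for an arbitrary k ≥ 1, so b_k = 4(-3)^k + 7·2^(k - 1).
Then b_{k+1} = 2·b_k - 20·(-3)^k = 2·(4(-3)^k + 7·2^(k - 1)) - 20·(-3)^k = 4(-3)^(k + 1) + 7·2^k = 4(-3)^(k+1) + 7·2^((k+1) - 1),
which is the claimed formula at r = k+1.
By induction, the statement is established for all r ≥ 1.

b_r = 4(-3)^r + 7·2^(r - 1)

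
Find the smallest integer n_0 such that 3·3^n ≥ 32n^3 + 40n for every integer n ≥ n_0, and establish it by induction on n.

n_0 = 8

At n = 7: 6561 < 11256, so the inequality fails and n_0 ≥ 8. We prove 3·3^n ≥ 32n^3 + 40n for all n ≥ 8.
Base step (n = 8): 3·3^n = 19683 and 32n^3 + 40n = 16704, so 19683 ≥ 16704.
Suppose the result is true for n = j, so 3·3^j ≥ 32j^3 + 40j.
Then 3·3^(j + 1) = 3·(3·3^j) ≥ 3·(32j^3 + 40j).
Also, for j ≥ 8 we have 3·(32j^3 + 40j) ≥ 32(j+1)^3 + 40(j+1), since 3·(32j^3 + 40j) − (32(j+1)^3 + 40(j+1)) = 64j^3 - 96j^2 - 16j - 72, which is nonnegative for all j ≥ 8.
Combining, 3·3^(j + 1) ≥ 32(j+1)^3 + 40(j+1).
This completes the induction.
Hence the smallest such n_0 is 8.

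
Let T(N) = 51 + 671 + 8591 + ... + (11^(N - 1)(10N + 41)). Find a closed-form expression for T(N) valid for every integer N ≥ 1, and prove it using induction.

T(N) = 11^N(N + 4) - 4

We claim T(N) = 11^N(N + 4) - 4 for all N ≥ 1.
Base case (N = 1): T(1) = 51, and the closed form gives 51. They agree.
Inductive step: suppose the statement holds for some j ≥ 1, so T(j) = 11^j(j + 4) - 4.
Then T(j+1) = T(j) + (11^j(10j + 51)) = (11^j(j + 4) - 4) + (11^j(10j + 51)).
Simplifying, T(j+1) = 11·11^j·j + 55·11^j - 4 = 11^(j+1)((j+1) + 4) - 4,
which is the closed form with N = j+1.
This completes the induction.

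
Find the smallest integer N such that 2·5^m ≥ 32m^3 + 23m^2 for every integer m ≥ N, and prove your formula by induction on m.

N = 5

At m = 4: 1250 < 2416, so the inequality fails and N ≥ 5. We prove 2·5^m ≥ 32m^3 + 23m^2 for all m ≥ 5.
When m = 5: 2·5^m = 6250 and 32m^3 + 23m^2 = 4575, so 6250 ≥ 4575.
Inductive step: suppose the statement holds for some k ≥ 5, so 2·5^k ≥ 32k^3 + 23k^2.
Then 2·5^(k + 1) = 5·(2·5^k) ≥ 5·(32k^3 + 23k^2).
Also, for k ≥ 5 we have 5·(32k^3 + 23k^2) ≥ 32(k+1)^3 + 23(k+1)^2, since 5·(32k^3 + 23k^2) − (32(k+1)^3 + 23(k+1)^2) = 128k^3 - 4k^2 - 142k - 55, which is nonnegative for all k ≥ 5.
Combining, 2·5^(k + 1) ≥ 32(k+1)^3 + 23(k+1)^2.
This completes the induction.
Hence the smallest such N is 5.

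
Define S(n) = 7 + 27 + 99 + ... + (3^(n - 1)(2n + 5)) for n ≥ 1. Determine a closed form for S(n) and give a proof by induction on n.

We claim S(n) = 3^n(n + 2) - 2 for all n ≥ 1.
For the base case n = 1: S(1) = 7, and the closed form gives 7. They agree.
Inductive step: suppose the statement holds for some r ≥ 1, so S(r) = 3^r(r + 2) - 2.
Then S(r+1) = S(r) + (3^r(2r + 7)) = (3^r(r + 2) - 2) + (3^r(2r + 7)).
Simplifying, S(r+1) = 3^(r + 1)r + 3^(r + 2) - 2 = 3^(r+1)((r+1) + 2) - 2,
which is the closed form with n = r+1.
Hence, by induction on n, the claim holds for every n ≥ 1.

S(n) = 3^n(n + 2) - 2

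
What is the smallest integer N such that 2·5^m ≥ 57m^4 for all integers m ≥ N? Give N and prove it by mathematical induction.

At m = 6: 31250 < 73872, so the inequality fails and N ≥ 7. We prove 2·5^m ≥ 57m^4 for all m ≥ 7.
When m = 7: 2·5^m = 156250 and 57m^4 = 136857, so 156250 ≥ 136857.
Suppose the result is true for m = k, so 2·5^k ≥ 57k^4.
Then 2·5^(k + 1) = 5·(2·5^k) ≥ 5·(57k^4).
Also, for k ≥ 7 we have 5·(57k^4) ≥ 57(k+1)^4, since 5 ≥ (1 + 1/k)^4 for all k ≥ 7.
Combining, 2·5^(k + 1) ≥ 57(k+1)^4.
By induction, the statement is established for all m ≥ 7.
Hence the smallest such N is 7.

N = 7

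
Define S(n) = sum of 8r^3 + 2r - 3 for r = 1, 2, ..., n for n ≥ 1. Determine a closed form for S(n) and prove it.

We claim S(n) = n(2n^3 + 4n^2 + 3n - 2) for all n ≥ 1.
Base step (n = 1): S(1) = 7, and the closed form gives 7. They agree.
Inductive step: assume the claim holds for n = r, so S(r) = r(2r^3 + 4r^2 + 3r - 2).
Then S(r+1) = S(r) + (2r + 8(r + 1)^3 - 1) = (r(2r^3 + 4r^2 + 3r - 2)) + (2r + 8(r + 1)^3 - 1).
Simplifying, S(r+1) = (r + 1)(2r^3 + 10r^2 + 17r + 7) = (r+1)(2(r+1)^3 + 4(r+1)^2 + 3(r+1) - 2),
which is the closed form with n = r+1.
Hence, by induction on n, the claim holds for every n ≥ 1.

S(n) = n(2n^3 + 4n^2 + 3n - 2)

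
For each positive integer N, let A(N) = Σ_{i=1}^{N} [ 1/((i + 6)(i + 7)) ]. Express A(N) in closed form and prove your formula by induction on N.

We claim A(N) = N/(7(N + 7)) for all N ≥ 1.
Base step (N = 1): A(1) = 1/56, and the closed form gives 1/56. They agree.
Inductive step: suppose the statement holds for some i ≥ 1, so A(i) = i/(7(i + 7)).
Then A(i+1) = A(i) + (1/((i + 7)(i + 8))) = (i/(7(i + 7))) + (1/((i + 7)(i + 8))).
Simplifying, A(i+1) = (i + 1)/(7(i + 8)) = (i+1)/(7((i+1) + 7)),
which is the closed form with N = i+1.
Hence, by induction on N, the claim holds for every N ≥ 1.

A(N) = N/(7(N + 7))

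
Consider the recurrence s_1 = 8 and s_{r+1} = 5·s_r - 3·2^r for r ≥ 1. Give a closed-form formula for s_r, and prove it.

s_r = 2^r + 6·5^(r - 1)

Computing the first terms: s_1 = 8, s_2 = 34, s_3 = 158. This suggests s_r = 2^r + 6·5^(r - 1).
When r = 1: the formula gives 8 = 8 = s_1.
Inductive step: suppose the statement holds for some j ≥ 1, so s_j = 2^j + 6·5^(j - 1).
Then s_{j+1} = 5·s_j - 3·2^j = 5·(2^j + 6·5^(j - 1)) - 3·2^j = 2^(j + 1) + 6·5^j = 2^(j+1) + 6·5^((j+1) - 1),
which is the claimed formula at r = j+1.
Hence, by induction on r, the claim holds for every r ≥ 1.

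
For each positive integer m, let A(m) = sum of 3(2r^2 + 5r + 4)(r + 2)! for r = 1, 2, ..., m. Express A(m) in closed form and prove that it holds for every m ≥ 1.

We claim A(m) = (6m + 3)(m + 3)! - 18 for all m ≥ 1.
When m = 1: A(1) = 198, and the closed form gives 198. They agree.
For the inductive step, assume it holds for an arbitrary r ≥ 1, so A(r) = (6r + 3)(r + 3)! - 18.
Then A(r+1) = A(r) + (3(2r^2 + 9r + 11)(r + 3)!) = ((6r + 3)(r + 3)! - 18) + (3(2r^2 + 9r + 11)(r + 3)!).
Simplifying, A(r+1) = (6(r+1) + 3)((r+1) + 3)! - 18,
which is the closed form with m = r+1.
This completes the induction.

A(m) = (6m + 3)(m + 3)! - 18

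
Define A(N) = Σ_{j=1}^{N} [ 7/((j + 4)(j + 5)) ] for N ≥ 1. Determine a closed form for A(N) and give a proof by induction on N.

We claim A(N) = 7N/(5(N + 5)) for all N ≥ 1.
For the base case N = 1: A(1) = 7/30, and the closed form gives 7/30. They agree.
Inductive step: assume the claim holds for N = j, so A(j) = 7j/(5(j + 5)).
Then A(j+1) = A(j) + (7/((j + 5)(j + 6))) = (7j/(5(j + 5))) + (7/((j + 5)(j + 6))).
Simplifying, A(j+1) = 7(j + 1)/(5(j + 6)) = 7(j+1)/(5((j+1) + 5)),
which is the closed form with N = j+1.
Hence, by induction on N, the claim holds for every N ≥ 1.

A(N) = 7N/(5(N + 5))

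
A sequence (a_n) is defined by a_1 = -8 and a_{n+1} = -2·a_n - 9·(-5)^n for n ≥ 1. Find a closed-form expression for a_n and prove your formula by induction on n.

Computing the first terms: a_1 = -8, a_2 = 61, a_3 = -347. This suggests a_n = 7(-2)^(n - 1) + 3(-5)^n.
Base step (n = 1): the formula gives -8 = -8 = a_1.
Suppose the result is true for n = k, so a_k = 7(-2)^(k - 1) + 3(-5)^k.
Then a_{k+1} = -2·a_k - 9·(-5)^k = -2·(7(-2)^(k - 1) + 3(-5)^k) - 9·(-5)^k = 7(-2)^k + 3(-5)^(k + 1) = 7(-2)^((k+1) - 1) + 3(-5)^(k+1),
which is the claimed formula at n = k+1.
By the principle of mathematical induction, the result holds for all n ≥ 1.

a_n = 7(-2)^(n - 1) + 3(-5)^n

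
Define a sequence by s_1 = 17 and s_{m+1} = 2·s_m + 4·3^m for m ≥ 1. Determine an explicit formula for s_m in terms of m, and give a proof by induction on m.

s_m = 5·2^(m - 1) + 4·3^m

Computing the first terms: s_1 = 17, s_2 = 46, s_3 = 128. This suggests s_m = 5·2^(m - 1) + 4·3^m.
For the base case m = 1: the formula gives 17 = 17 = s_1.
For the inductive step, assume it holds for an arbitrary p ≥ 1, so s_p = 5·2^(p - 1) + 4·3^p.
Then s_{p+1} = 2·s_p + 4·3^p = 2·(5·2^(p - 1) + 4·3^p) + 4·3^p = 5·2^p + 4·3^(p + 1) = 5·2^((p+1) - 1) + 4·3^(p+1),
which is the claimed formula at m = p+1.
By induction, the statement is established for all m ≥ 1.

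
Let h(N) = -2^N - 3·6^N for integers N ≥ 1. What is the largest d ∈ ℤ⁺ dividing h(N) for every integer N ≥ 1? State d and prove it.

d = 4

Computing the first values: h(1) = -20 and h(2) = -112; gcd(-20, -112) = 4, so d ≤ 4.
We prove 4 | -2^N - 3·6^N for all N ≥ 1 by induction on N.
When N = 1: h(1) = -20 = 4·(-5), so 4 | h(1).
Inductive step: assume the claim holds for N = j, i.e. 4 | h(j). Then
h(j+1) − 6·h(j) = (-2^(j+1) - 3·6^(j+1)) − 6·(-2^j - 3·6^j) = (-1)·2^j·(2 − 6) = (4)·2^j. Since 4 | h(j) by the inductive hypothesis, 4 | 6·h(j); and 4 | 4 since 4 = 4·1. Therefore 4 | h(j+1).
By induction, the statement is established for all N ≥ 1.
Therefore the largest such d is 4.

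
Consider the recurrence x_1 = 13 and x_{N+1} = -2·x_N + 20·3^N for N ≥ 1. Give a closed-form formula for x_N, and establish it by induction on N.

x_N = (-2)^(N - 1) + 4·3^N

Computing the first terms: x_1 = 13, x_2 = 34, x_3 = 112. This suggests x_N = (-2)^(N - 1) + 4·3^N.
When N = 1: the formula gives 13 = 13 = x_1.
Inductive step: suppose the statement holds for some i ≥ 1, so x_i = (-2)^(i - 1) + 4·3^i.
Then x_{i+1} = -2·x_i + 20·3^i = -2·((-2)^(i - 1) + 4·3^i) + 20·3^i = (-2)^i + 4·3^(i + 1) = (-2)^((i+1) - 1) + 4·3^(i+1),
which is the claimed formula at N = i+1.
By the principle of mathematical induction, the result holds for all N ≥ 1.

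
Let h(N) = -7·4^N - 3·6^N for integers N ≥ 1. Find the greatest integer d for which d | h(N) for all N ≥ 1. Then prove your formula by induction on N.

d = 2

Computing the first values: h(1) = -46 and h(2) = -220; gcd(-46, -220) = 2, so d ≤ 2.
We prove 2 | -7·4^N - 3·6^N for all N ≥ 1 by induction on N.
When N = 1: h(1) = -46 = 2·(-23), so 2 | h(1).
Inductive step: suppose the statement holds for some i ≥ 1, i.e. 2 | h(i). Then
h(i+1) − 6·h(i) = (-7·4^(i+1) - 3·6^(i+1)) − 6·(-7·4^i - 3·6^i) = (-7)·4^i·(4 − 6) = (14)·4^i. Since 2 | h(i) by the inductive hypothesis, 2 | 6·h(i); and 2 | 14 since 14 = 2·7. Therefore 2 | h(i+1).
This completes the induction.
Therefore the largest such d is 2.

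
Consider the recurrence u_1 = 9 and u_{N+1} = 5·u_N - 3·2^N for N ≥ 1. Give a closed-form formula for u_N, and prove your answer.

Computing the first terms: u_1 = 9, u_2 = 39, u_3 = 183. This suggests u_N = 2^N + 7·5^(N - 1).
Base step (N = 1): the formula gives 9 = 9 = u_1.
Inductive step: suppose the statement holds for some j ≥ 1, so u_j = 2^j + 7·5^(j - 1).
Then u_{j+1} = 5·u_j - 3·2^j = 5·(2^j + 7·5^(j - 1)) - 3·2^j = 2^(j + 1) + 7·5^j = 2^(j+1) + 7·5^((j+1) - 1),
which is the claimed formula at N = j+1.
Hence, by induction on N, the claim holds for every N ≥ 1.

u_N = 2^N + 7·5^(N - 1)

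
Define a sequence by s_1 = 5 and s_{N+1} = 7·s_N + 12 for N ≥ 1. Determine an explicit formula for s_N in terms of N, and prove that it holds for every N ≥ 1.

Computing the first terms: s_1 = 5, s_2 = 47, s_3 = 341. This suggests s_N = 7^N - 2.
Base case (N = 1): the formula gives 5 = 5 = s_1.
Inductive step: suppose the statement holds for some j ≥ 1, so s_j = 7^j - 2.
Then s_{j+1} = 7·s_j + 12 = 7·(7^j - 2) + 12 = 7^(j + 1) - 2,
which is the claimed formula at N = j+1.
By induction, the statement is established for all N ≥ 1.

s_N = 7^N - 2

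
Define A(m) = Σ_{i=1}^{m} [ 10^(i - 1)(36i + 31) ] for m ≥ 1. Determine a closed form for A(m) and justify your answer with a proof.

A(m) = 10^m(4m + 3) - 3

We claim A(m) = 10^m(4m + 3) - 3 for all m ≥ 1.
When m = 1: A(1) = 67, and the closed form gives 67. They agree.
Inductive step: assume the claim holds for m = i, so A(i) = 10^i(4i + 3) - 3.
Then A(i+1) = A(i) + (10^i(36i + 67)) = (10^i(4i + 3) - 3) + (10^i(36i + 67)).
Simplifying, A(i+1) = 40·10^i·i + 70·10^i - 3 = 10^(i+1)(4(i+1) + 3) - 3,
which is the closed form with m = i+1.
By the principle of mathematical induction, the result holds for all m ≥ 1.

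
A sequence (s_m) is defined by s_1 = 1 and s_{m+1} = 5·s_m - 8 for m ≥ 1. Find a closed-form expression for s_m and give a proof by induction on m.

Computing the first terms: s_1 = 1, s_2 = -3, s_3 = -23. This suggests s_m = -5^(m - 1) + 2.
Base step (m = 1): the formula gives 1 = 1 = s_1.
Suppose the result is true for m = i, so s_i = -5^(i - 1) + 2.
Then s_{i+1} = 5·s_i - 8 = 5·(-5^(i - 1) + 2) - 8 = -5^i + 2 = -5^((i+1) - 1) + 2,
which is the claimed formula at m = i+1.
This completes the induction.

s_m = -5^(m - 1) + 2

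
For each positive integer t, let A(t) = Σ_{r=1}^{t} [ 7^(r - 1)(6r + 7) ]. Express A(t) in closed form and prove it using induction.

We claim A(t) = 7^t(t + 1) - 1 for all t ≥ 1.
Base step (t = 1): A(1) = 13, and the closed form gives 13. They agree.
Inductive step: suppose the statement holds for some r ≥ 1, so A(r) = 7^r(r + 1) - 1.
Then A(r+1) = A(r) + (7^r(6r + 13)) = (7^r(r + 1) - 1) + (7^r(6r + 13)).
Simplifying, A(r+1) = 7·7^r·r + 14·7^r - 1 = 7^(r+1)((r+1) + 1) - 1,
which is the closed form with t = r+1.
Hence, by induction on t, the claim holds for every t ≥ 1.

A(t) = 7^t(t + 1) - 1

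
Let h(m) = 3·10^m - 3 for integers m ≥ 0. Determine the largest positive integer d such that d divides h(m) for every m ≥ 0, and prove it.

Computing the first values: h(0) = 0 and h(1) = 27; gcd(0, 27) = 27, so d ≤ 27.
We prove 27 | 3·10^m - 3 for all m ≥ 0 by induction on m.
Base case (m = 0): h(0) = 0 = 27·(0), so 27 | h(0).
Suppose the result is true for m = j, i.e. 27 | h(j). Then
h(j+1) = 3·10^(j+1) - 3 = 10·(3·10^j - 3) + 27 = 10·h(j) + 27. The first term is divisible by 27 by the inductive hypothesis, and 27 is divisible by 27. Hence 27 | h(j+1).
Hence, by induction on m, the claim holds for every m ≥ 0.
Therefore the largest such d is 27.

d = 27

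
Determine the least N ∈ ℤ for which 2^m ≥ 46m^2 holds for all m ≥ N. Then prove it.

N = 13

At m = 12: 4096 < 6624, so the inequality fails and N ≥ 13. We prove 2^m ≥ 46m^2 for all m ≥ 13.
Base step (m = 13): 2^m = 8192 and 46m^2 = 7774, so 8192 ≥ 7774.
Suppose the result is true for m = p, so 2^p ≥ 46p^2.
Then 2^(p + 1) = 2·(2^p) ≥ 2·(46p^2).
Also, for p ≥ 13 we have 2·(46p^2) ≥ 46(p+1)^2, since 2 ≥ (1 + 1/p)^2 for all p ≥ 13.
Combining, 2^(p + 1) ≥ 46(p+1)^2.
By induction, the statement is established for all m ≥ 13.
Hence the smallest such N is 13.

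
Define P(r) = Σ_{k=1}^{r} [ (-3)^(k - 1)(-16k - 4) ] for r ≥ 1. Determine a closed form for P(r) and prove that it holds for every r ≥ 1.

We claim P(r) = 2(-3)^r(2r + 1) - 2 for all r ≥ 1.
Base step (r = 1): P(1) = -20, and the closed form gives -20. They agree.
For the inductive step, assume it holds for an arbitrary k ≥ 1, so P(k) = 2(-3)^k(2k + 1) - 2.
Then P(k+1) = P(k) + ((-3)^k(-16k - 20)) = (2(-3)^k(2k + 1) - 2) + ((-3)^k(-16k - 20)).
Simplifying, P(k+1) = -12(-3)^k·k - 18(-3)^k - 2 = 2(-3)^(k+1)(2(k+1) + 1) - 2,
which is the closed form with r = k+1.
By the principle of mathematical induction, the result holds for all r ≥ 1.

P(r) = 2(-3)^r(2r + 1) - 2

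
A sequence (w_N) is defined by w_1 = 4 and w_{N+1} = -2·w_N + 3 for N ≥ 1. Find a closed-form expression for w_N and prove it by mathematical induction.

Computing the first terms: w_1 = 4, w_2 = -5, w_3 = 13. This suggests w_N = 3(-2)^(N - 1) + 1.
Base case (N = 1): the formula gives 4 = 4 = w_1.
Suppose the result is true for N = j, so w_j = 3(-2)^(j - 1) + 1.
Then w_{j+1} = -2·w_j + 3 = -2·(3(-2)^(j - 1) + 1) + 3 = 3(-2)^j + 1 = 3(-2)^((j+1) - 1) + 1,
which is the claimed formula at N = j+1.
By the principle of mathematical induction, the result holds for all N ≥ 1.

w_N = 3(-2)^(N - 1) + 1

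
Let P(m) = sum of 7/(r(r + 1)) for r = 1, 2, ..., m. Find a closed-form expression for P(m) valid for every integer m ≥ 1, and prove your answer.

P(m) = 7m/(m + 1)

We claim P(m) = 7m/(m + 1) for all m ≥ 1.
Base case (m = 1): P(1) = 7/2, and the closed form gives 7/2. They agree.
Inductive step: assume the claim holds for m = r, so P(r) = 7r/(r + 1).
Then P(r+1) = P(r) + (7/((r + 1)(r + 2))) = (7r/(r + 1)) + (7/((r + 1)(r + 2))).
Simplifying, P(r+1) = 7(r + 1)/(r + 2) = 7(r+1)/((r+1) + 1),
which is the closed form with m = r+1.
This completes the induction.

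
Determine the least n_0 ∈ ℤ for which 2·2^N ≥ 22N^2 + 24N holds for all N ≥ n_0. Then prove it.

n_0 = 11

At N = 10: 2048 < 2440, so the inequality fails and n_0 ≥ 11. We prove 2·2^N ≥ 22N^2 + 24N for all N ≥ 11.
Base step (N = 11): 2·2^N = 4096 and 22N^2 + 24N = 2926, so 4096 ≥ 2926.
Inductive step: assume the claim holds for N = i, so 2·2^i ≥ 22i^2 + 24i.
Then 2·2^(i + 1) = 2·(2·2^i) ≥ 2·(22i^2 + 24i).
Also, for i ≥ 11 we have 2·(22i^2 + 24i) ≥ 22(i+1)^2 + 24(i+1), since 2·(22i^2 + 24i) − (22(i+1)^2 + 24(i+1)) = 22i^2 - 20i - 46, which is nonnegative for all i ≥ 11.
Combining, 2·2^(i + 1) ≥ 22(i+1)^2 + 24(i+1).
By induction, the statement is established for all N ≥ 11.
Hence the smallest such n_0 is 11.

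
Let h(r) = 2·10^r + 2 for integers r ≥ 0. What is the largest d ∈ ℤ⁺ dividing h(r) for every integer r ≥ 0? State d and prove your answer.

d = 2

Computing the first values: h(0) = 4 and h(1) = 22; gcd(4, 22) = 2, so d ≤ 2.
We prove 2 | 2·10^r + 2 for all r ≥ 0 by induction on r.
Base step (r = 0): h(0) = 4 = 2·(2), so 2 | h(0).
Inductive step: assume the claim holds for r = j, i.e. 2 | h(j). Then
h(j+1) = 2·10^(j+1) + 2 = 10·(2·10^j + 2) - 18 = 10·h(j) - 18. The first term is divisible by 2 by the inductive hypothesis, and -18 is divisible by 2. Hence 2 | h(j+1).
Hence, by induction on r, the claim holds for every r ≥ 0.
Therefore the largest such d is 2.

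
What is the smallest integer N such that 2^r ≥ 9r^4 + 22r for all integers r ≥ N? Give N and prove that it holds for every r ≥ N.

N = 21

At r = 20: 1048576 < 1440440, so the inequality fails and N ≥ 21. We prove 2^r ≥ 9r^4 + 22r for all r ≥ 21.
Base step (r = 21): 2^r = 2097152 and 9r^4 + 22r = 1750791, so 2097152 ≥ 1750791.
Inductive step: assume the claim holds for r = i, so 2^i ≥ 9i^4 + 22i.
Then 2^(i + 1) = 2·(2^i) ≥ 2·(9i^4 + 22i).
Also, for i ≥ 21 we have 2·(9i^4 + 22i) ≥ 9(i+1)^4 + 22(i+1), since 2·(9i^4 + 22i) − (9(i+1)^4 + 22(i+1)) = 9i^4 - 36i^3 - 54i^2 - 14i - 31, which is nonnegative for all i ≥ 21.
Combining, 2^(i + 1) ≥ 9(i+1)^4 + 22(i+1).
By induction, the statement is established for all r ≥ 21.
Hence the smallest such N is 21.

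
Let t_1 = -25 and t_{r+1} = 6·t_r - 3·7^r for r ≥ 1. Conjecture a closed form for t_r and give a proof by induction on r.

Computing the first terms: t_1 = -25, t_2 = -171, t_3 = -1173. This suggests t_r = -4·6^(r - 1) - 3·7^r.
For the base case r = 1: the formula gives -25 = -25 = t_1.
Inductive step: assume the claim holds for r = i, so t_i = -4·6^(i - 1) - 3·7^i.
Then t_{i+1} = 6·t_i - 3·7^i = 6·(-4·6^(i - 1) - 3·7^i) - 3·7^i = -4·6^i - 3·7^(i + 1) = -4·6^((i+1) - 1) - 3·7^(i+1),
which is the claimed formula at r = i+1.
By induction, the statement is established for all r ≥ 1.

t_r = -4·6^(r - 1) - 3·7^r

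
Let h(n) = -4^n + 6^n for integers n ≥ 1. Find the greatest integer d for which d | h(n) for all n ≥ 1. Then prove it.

d = 2

Computing the first values: h(1) = 2 and h(2) = 20; gcd(2, 20) = 2, so d ≤ 2.
We prove 2 | -4^n + 6^n for all n ≥ 1 by induction on n.
Base step (n = 1): h(1) = 2 = 2·(1), so 2 | h(1).
Suppose the result is true for n = j, i.e. 2 | h(j). Then
6^{j+1} − 4^{j+1} = 6·6^j − 4·4^j = 6·(6^j − 4^j) + (2)·4^j. The first term is divisible by 2 by the inductive hypothesis, and the second term (2)·4^j is divisible by 2 since 2 | 2. Hence 2 | h(j+1).
This completes the induction.
Therefore the largest such d is 2.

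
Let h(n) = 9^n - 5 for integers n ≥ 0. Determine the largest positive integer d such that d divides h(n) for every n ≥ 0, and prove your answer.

Computing the first values: h(0) = -4 and h(1) = 4; gcd(-4, 4) = 4, so d ≤ 4.
We prove 4 | 9^n - 5 for all n ≥ 0 by induction on n.
Base step (n = 0): h(0) = -4 = 4·(-1), so 4 | h(0).
For the inductive step, assume it holds for an arbitrary m ≥ 0, i.e. 4 | h(m). Then
h(m+1) = 9^(m+1) - 5 = 9·(9^m - 5) + 40 = 9·h(m) + 40. The first term is divisible by 4 by the inductive hypothesis, and 40 is divisible by 4. Hence 4 | h(m+1).
Hence, by induction on n, the claim holds for every n ≥ 0.
Therefore the largest such d is 4.

d = 4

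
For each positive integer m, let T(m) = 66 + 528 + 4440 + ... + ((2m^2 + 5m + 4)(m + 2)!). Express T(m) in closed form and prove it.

We claim T(m) = (2m + 1)(m + 3)! - 6 for all m ≥ 1.
When m = 1: T(1) = 66, and the closed form gives 66. They agree.
For the inductive step, assume it holds for an arbitrary p ≥ 1, so T(p) = (2p + 1)(p + 3)! - 6.
Then T(p+1) = T(p) + ((2p^2 + 9p + 11)(p + 3)!) = ((2p + 1)(p + 3)! - 6) + ((2p^2 + 9p + 11)(p + 3)!).
Simplifying, T(p+1) = (2(p+1) + 1)((p+1) + 3)! - 6,
which is the closed form with m = p+1.
Hence, by induction on m, the claim holds for every m ≥ 1.

T(m) = (2m + 1)(m + 3)! - 6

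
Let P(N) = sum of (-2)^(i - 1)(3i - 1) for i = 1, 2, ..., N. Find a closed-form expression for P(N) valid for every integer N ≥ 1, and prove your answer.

P(N) = -(-2)^N·N

We claim P(N) = -(-2)^N·N for all N ≥ 1.
For the base case N = 1: P(1) = 2, and the closed form gives 2. They agree.
For the inductive step, assume it holds for an arbitrary i ≥ 1, so P(i) = -(-2)^i·i.
Then P(i+1) = P(i) + ((-2)^i(3i + 2)) = (-(-2)^i·i) + ((-2)^i(3i + 2)).
Simplifying, P(i+1) = 2(-2)^i(i + 1) = -(-2)^(i+1)·(i+1),
which is the closed form with N = i+1.
By the principle of mathematical induction, the result holds for all N ≥ 1.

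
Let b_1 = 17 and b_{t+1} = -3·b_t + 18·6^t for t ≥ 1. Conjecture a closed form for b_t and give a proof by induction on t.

Computing the first terms: b_1 = 17, b_2 = 57, b_3 = 477. This suggests b_t = 5(-3)^(t - 1) + 2·6^t.
When t = 1: the formula gives 17 = 17 = b_1.
Suppose the result is true for t = j, so b_j = 5(-3)^(j - 1) + 2·6^j.
Then b_{j+1} = -3·b_j + 18·6^j = -3·(5(-3)^(j - 1) + 2·6^j) + 18·6^j = 5(-3)^j + 2·6^(j + 1) = 5(-3)^((j+1) - 1) + 2·6^(j+1),
which is the claimed formula at t = j+1.
By the principle of mathematical induction, the result holds for all t ≥ 1.

b_t = 5(-3)^(t - 1) + 2·6^t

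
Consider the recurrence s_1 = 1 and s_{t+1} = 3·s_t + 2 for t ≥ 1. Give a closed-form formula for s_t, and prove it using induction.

Computing the first terms: s_1 = 1, s_2 = 5, s_3 = 17. This suggests s_t = 2·3^(t - 1) - 1.
Base step (t = 1): the formula gives 1 = 1 = s_1.
Suppose the result is true for t = p, so s_p = 2·3^(p - 1) - 1.
Then s_{p+1} = 3·s_p + 2 = 3·(2·3^(p - 1) - 1) + 2 = 2·3^p - 1 = 2·3^((p+1) - 1) - 1,
which is the claimed formula at t = p+1.
Hence, by induction on t, the claim holds for every t ≥ 1.

s_t = 2·3^(t - 1) - 1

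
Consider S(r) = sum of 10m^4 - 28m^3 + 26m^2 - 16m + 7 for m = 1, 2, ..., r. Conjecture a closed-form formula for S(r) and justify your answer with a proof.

We claim S(r) = r(2r^4 - 2r^3 - 2r^2 - 2r + 3) for all r ≥ 1.
Base case (r = 1): S(1) = -1, and the closed form gives -1. They agree.
Inductive step: assume the claim holds for r = m, so S(m) = m(2m^4 - 2m^3 - 2m^2 - 2m + 3).
Then S(m+1) = S(m) + (10m^4 + 12m^3 + 2m^2 - 8m - 1) = (m(2m^4 - 2m^3 - 2m^2 - 2m + 3)) + (10m^4 + 12m^3 + 2m^2 - 8m - 1).
Simplifying, S(m+1) = (m + 1)(2m^4 + 6m^3 + 4m^2 - 4m - 1) = (m+1)(2(m+1)^4 - 2(m+1)^3 - 2(m+1)^2 - 2(m+1) + 3),
which is the closed form with r = m+1.
Hence, by induction on r, the claim holds for every r ≥ 1.

S(r) = r(2r^4 - 2r^3 - 2r^2 - 2r + 3)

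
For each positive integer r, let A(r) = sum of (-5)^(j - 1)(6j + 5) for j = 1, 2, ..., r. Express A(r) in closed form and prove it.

We claim A(r) = -(-5)^r(r + 1) + 1 for all r ≥ 1.
Base step (r = 1): A(1) = 11, and the closed form gives 11. They agree.
Suppose the result is true for r = j, so A(j) = -(-5)^j(j + 1) + 1.
Then A(j+1) = A(j) + ((-5)^j(6j + 11)) = (-(-5)^j(j + 1) + 1) + ((-5)^j(6j + 11)).
Simplifying, A(j+1) = 5(-5)^j·j + 10(-5)^j + 1 = -(-5)^(j+1)((j+1) + 1) + 1,
which is the closed form with r = j+1.
This completes the induction.

A(r) = -(-5)^r(r + 1) + 1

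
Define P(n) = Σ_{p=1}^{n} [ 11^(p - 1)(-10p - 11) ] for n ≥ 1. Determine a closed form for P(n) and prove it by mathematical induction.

We claim P(n) = -11^n(n + 1) + 1 for all n ≥ 1.
For the base case n = 1: P(1) = -21, and the closed form gives -21. They agree.
Inductive step: assume the claim holds for n = p, so P(p) = -11^p(p + 1) + 1.
Then P(p+1) = P(p) + (11^p(-10p - 21)) = (-11^p(p + 1) + 1) + (11^p(-10p - 21)).
Simplifying, P(p+1) = -11·11^p·p - 22·11^p + 1 = -11^(p+1)((p+1) + 1) + 1,
which is the closed form with n = p+1.
By the principle of mathematical induction, the result holds for all n ≥ 1.

P(n) = -11^n(n + 1) + 1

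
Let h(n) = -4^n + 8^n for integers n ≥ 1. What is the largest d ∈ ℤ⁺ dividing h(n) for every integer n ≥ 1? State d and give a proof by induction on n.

Computing the first values: h(1) = 4 and h(2) = 48; gcd(4, 48) = 4, so d ≤ 4.
We prove 4 | -4^n + 8^n for all n ≥ 1 by induction on n.
For the base case n = 1: h(1) = 4 = 4·(1), so 4 | h(1).
For the inductive step, assume it holds for an arbitrary m ≥ 1, i.e. 4 | h(m). Then
8^{m+1} − 4^{m+1} = 8·8^m − 4·4^m = 8·(8^m − 4^m) + (4)·4^m. The first term is divisible by 4 by the inductive hypothesis, and the second term (4)·4^m is divisible by 4 since 4 | 4. Hence 4 | h(m+1).
By induction, the statement is established for all n ≥ 1.
Therefore the largest such d is 4.

d = 4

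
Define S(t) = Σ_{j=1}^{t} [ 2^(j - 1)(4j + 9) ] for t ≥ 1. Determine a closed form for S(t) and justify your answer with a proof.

S(t) = 2^t(4t + 5) - 5

We claim S(t) = 2^t(4t + 5) - 5 for all t ≥ 1.
When t = 1: S(1) = 13, and the closed form gives 13. They agree.
Inductive step: suppose the statement holds for some j ≥ 1, so S(j) = 2^j(4j + 5) - 5.
Then S(j+1) = S(j) + (2^j(4j + 13)) = (2^j(4j + 5) - 5) + (2^j(4j + 13)).
Simplifying, S(j+1) = 8·2^j·j + 18·2^j - 5 = 2^(j+1)(4(j+1) + 5) - 5,
which is the closed form with t = j+1.
By the principle of mathematical induction, the result holds for all t ≥ 1.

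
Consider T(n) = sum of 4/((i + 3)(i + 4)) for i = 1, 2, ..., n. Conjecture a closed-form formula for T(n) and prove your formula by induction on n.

We claim T(n) = n/(n + 4) for all n ≥ 1.
Base step (n = 1): T(1) = 1/5, and the closed form gives 1/5. They agree.
Suppose the result is true for n = i, so T(i) = i/(i + 4).
Then T(i+1) = T(i) + (4/((i + 4)(i + 5))) = (i/(i + 4)) + (4/((i + 4)(i + 5))).
Simplifying, T(i+1) = (i + 1)/(i + 5) = (i+1)/((i+1) + 4),
which is the closed form with n = i+1.
By induction, the statement is established for all n ≥ 1.

T(n) = n/(n + 4)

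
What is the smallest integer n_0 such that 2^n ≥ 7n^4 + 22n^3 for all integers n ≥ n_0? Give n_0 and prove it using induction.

At n = 20: 1048576 < 1296000, so the inequality fails and n_0 ≥ 21. We prove 2^n ≥ 7n^4 + 22n^3 for all n ≥ 21.
Base step (n = 21): 2^n = 2097152 and 7n^4 + 22n^3 = 1565109, so 2097152 ≥ 1565109.
Inductive step: assume the claim holds for n = k, so 2^k ≥ 7k^4 + 22k^3.
Then 2^(k + 1) = 2·(2^k) ≥ 2·(7k^4 + 22k^3).
Also, for k ≥ 21 we have 2·(7k^4 + 22k^3) ≥ 7(k+1)^4 + 22(k+1)^3, since 2·(7k^4 + 22k^3) − (7(k+1)^4 + 22(k+1)^3) = 7k^4 - 6k^3 - 108k^2 - 94k - 29, which is nonnegative for all k ≥ 21.
Combining, 2^(k + 1) ≥ 7(k+1)^4 + 22(k+1)^3.
By the principle of mathematical induction, the result holds for all n ≥ 21.
Hence the smallest such n_0 is 21.

n_0 = 21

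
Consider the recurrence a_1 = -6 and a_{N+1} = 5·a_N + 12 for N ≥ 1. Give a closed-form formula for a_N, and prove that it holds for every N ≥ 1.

Computing the first terms: a_1 = -6, a_2 = -18, a_3 = -78. This suggests a_N = -3·5^(N - 1) - 3.
When N = 1: the formula gives -6 = -6 = a_1.
Inductive step: assume the claim holds for N = p, so a_p = -3·5^(p - 1) - 3.
Then a_{p+1} = 5·a_p + 12 = 5·(-3·5^(p - 1) - 3) + 12 = -3·5^p - 3 = -3·5^((p+1) - 1) - 3,
which is the claimed formula at N = p+1.
By induction, the statement is established for all N ≥ 1.

a_N = -3·5^(N - 1) - 3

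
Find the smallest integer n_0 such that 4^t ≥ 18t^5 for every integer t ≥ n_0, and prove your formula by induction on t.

n_0 = 11

At t = 10: 1048576 < 1800000, so the inequality fails and n_0 ≥ 11. We prove 4^t ≥ 18t^5 for all t ≥ 11.
Base case (t = 11): 4^t = 4194304 and 18t^5 = 2898918, so 4194304 ≥ 2898918.
Inductive step: suppose the statement holds for some m ≥ 11, so 4^m ≥ 18m^5.
Then 4^(m + 1) = 4·(4^m) ≥ 4·(18m^5).
Also, for m ≥ 11 we have 4·(18m^5) ≥ 18(m+1)^5, since 4 ≥ (1 + 1/m)^5 for all m ≥ 11.
Combining, 4^(m + 1) ≥ 18(m+1)^5.
By the principle of mathematical induction, the result holds for all t ≥ 11.
Hence the smallest such n_0 is 11.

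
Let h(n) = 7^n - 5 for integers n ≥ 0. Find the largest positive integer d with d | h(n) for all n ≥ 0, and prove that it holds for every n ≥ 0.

d = 2

Computing the first values: h(0) = -4 and h(1) = 2; gcd(-4, 2) = 2, so d ≤ 2.
We prove 2 | 7^n - 5 for all n ≥ 0 by induction on n.
Base case (n = 0): h(0) = -4 = 2·(-2), so 2 | h(0).
Inductive step: suppose the statement holds for some m ≥ 0, i.e. 2 | h(m). Then
h(m+1) = 7^(m+1) - 5 = 7·(7^m - 5) + 30 = 7·h(m) + 30. The first term is divisible by 2 by the inductive hypothesis, and 30 is divisible by 2. Hence 2 | h(m+1).
This completes the induction.
Therefore the largest such d is 2.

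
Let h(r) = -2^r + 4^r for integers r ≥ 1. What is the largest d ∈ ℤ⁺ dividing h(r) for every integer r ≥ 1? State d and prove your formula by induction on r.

Computing the first values: h(1) = 2 and h(2) = 12; gcd(2, 12) = 2, so d ≤ 2.
We prove 2 | -2^r + 4^r for all r ≥ 1 by induction on r.
For the base case r = 1: h(1) = 2 = 2·(1), so 2 | h(1).
For the inductive step, assume it holds for an arbitrary m ≥ 1, i.e. 2 | h(m). Then
4^{m+1} − 2^{m+1} = 4·4^m − 2·2^m = 4·(4^m − 2^m) + (2)·2^m. The first term is divisible by 2 by the inductive hypothesis, and the second term (2)·2^m is divisible by 2 since 2 | 2. Hence 2 | h(m+1).
By the principle of mathematical induction, the result holds for all r ≥ 1.
Therefore the largest such d is 2.

d = 2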